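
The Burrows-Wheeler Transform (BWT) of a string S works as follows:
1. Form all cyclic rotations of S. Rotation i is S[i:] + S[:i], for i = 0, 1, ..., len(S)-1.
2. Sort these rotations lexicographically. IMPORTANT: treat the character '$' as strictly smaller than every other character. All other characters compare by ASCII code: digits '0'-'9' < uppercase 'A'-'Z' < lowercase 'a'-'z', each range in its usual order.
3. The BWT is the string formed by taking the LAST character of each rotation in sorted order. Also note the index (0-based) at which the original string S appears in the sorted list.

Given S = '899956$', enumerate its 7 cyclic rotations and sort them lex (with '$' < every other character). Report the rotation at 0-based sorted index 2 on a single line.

All 7 rotations (rotation i = S[i:]+S[:i]):
  rot[0] = 899956$
  rot[1] = 99956$8
  rot[2] = 9956$89
  rot[3] = 956$899
  rot[4] = 56$8999
  rot[5] = 6$89995
  rot[6] = $899956
Sorted (with $ < everything):
  sorted[0] = $899956
  sorted[1] = 56$8999
  sorted[2] = 6$89995
  sorted[3] = 899956$
  sorted[4] = 956$899
  sorted[5] = 9956$89
  sorted[6] = 99956$8
sorted[2] = 6$89995

Answer: 6$89995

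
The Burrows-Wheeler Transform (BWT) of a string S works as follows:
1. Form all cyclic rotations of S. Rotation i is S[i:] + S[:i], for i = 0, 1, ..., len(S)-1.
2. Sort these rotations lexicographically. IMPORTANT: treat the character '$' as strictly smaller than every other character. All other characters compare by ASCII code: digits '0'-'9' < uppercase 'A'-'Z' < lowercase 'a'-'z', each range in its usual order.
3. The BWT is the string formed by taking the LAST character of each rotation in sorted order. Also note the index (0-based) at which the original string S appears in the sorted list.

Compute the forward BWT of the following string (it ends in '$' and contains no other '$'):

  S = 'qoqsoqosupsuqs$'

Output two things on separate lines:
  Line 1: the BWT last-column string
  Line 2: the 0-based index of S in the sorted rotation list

Answer: ssqqu$ouoqqopss
5

Derivation:
All 15 rotations (rotation i = S[i:]+S[:i]):
  rot[0] = qoqsoqosupsuqs$
  rot[1] = oqsoqosupsuqs$q
  rot[2] = qsoqosupsuqs$qo
  rot[3] = soqosupsuqs$qoq
  rot[4] = oqosupsuqs$qoqs
  rot[5] = qosupsuqs$qoqso
  rot[6] = osupsuqs$qoqsoq
  rot[7] = supsuqs$qoqsoqo
  rot[8] = upsuqs$qoqsoqos
  rot[9] = psuqs$qoqsoqosu
  rot[10] = suqs$qoqsoqosup
  rot[11] = uqs$qoqsoqosups
  rot[12] = qs$qoqsoqosupsu
  rot[13] = s$qoqsoqosupsuq
  rot[14] = $qoqsoqosupsuqs
Sorted (with $ < everything):
  sorted[0] = $qoqsoqosupsuqs  (last char: 's')
  sorted[1] = oqosupsuqs$qoqs  (last char: 's')
  sorted[2] = oqsoqosupsuqs$q  (last char: 'q')
  sorted[3] = osupsuqs$qoqsoq  (last char: 'q')
  sorted[4] = psuqs$qoqsoqosu  (last char: 'u')
  sorted[5] = qoqsoqosupsuqs$  (last char: '$')
  sorted[6] = qosupsuqs$qoqso  (last char: 'o')
  sorted[7] = qs$qoqsoqosupsu  (last char: 'u')
  sorted[8] = qsoqosupsuqs$qo  (last char: 'o')
  sorted[9] = s$qoqsoqosupsuq  (last char: 'q')
  sorted[10] = soqosupsuqs$qoq  (last char: 'q')
  sorted[11] = supsuqs$qoqsoqo  (last char: 'o')
  sorted[12] = suqs$qoqsoqosup  (last char: 'p')
  sorted[13] = upsuqs$qoqsoqos  (last char: 's')
  sorted[14] = uqs$qoqsoqosups  (last char: 's')
Last column: ssqqu$ouoqqopss
Original string S is at sorted index 5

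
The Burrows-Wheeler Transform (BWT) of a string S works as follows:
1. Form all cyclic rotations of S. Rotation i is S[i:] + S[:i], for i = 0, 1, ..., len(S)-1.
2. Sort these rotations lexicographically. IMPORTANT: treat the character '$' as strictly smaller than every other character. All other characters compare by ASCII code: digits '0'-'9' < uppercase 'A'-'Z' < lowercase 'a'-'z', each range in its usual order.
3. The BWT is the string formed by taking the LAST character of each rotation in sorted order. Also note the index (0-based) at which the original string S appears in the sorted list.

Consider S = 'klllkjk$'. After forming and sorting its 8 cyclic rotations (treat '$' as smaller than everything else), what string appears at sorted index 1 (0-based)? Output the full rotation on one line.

Answer: jk$klllk

Derivation:
All 8 rotations (rotation i = S[i:]+S[:i]):
  rot[0] = klllkjk$
  rot[1] = lllkjk$k
  rot[2] = llkjk$kl
  rot[3] = lkjk$kll
  rot[4] = kjk$klll
  rot[5] = jk$klllk
  rot[6] = k$klllkj
  rot[7] = $klllkjk
Sorted (with $ < everything):
  sorted[0] = $klllkjk
  sorted[1] = jk$klllk
  sorted[2] = k$klllkj
  sorted[3] = kjk$klll
  sorted[4] = klllkjk$
  sorted[5] = lkjk$kll
  sorted[6] = llkjk$kl
  sorted[7] = lllkjk$k
sorted[1] = jk$klllk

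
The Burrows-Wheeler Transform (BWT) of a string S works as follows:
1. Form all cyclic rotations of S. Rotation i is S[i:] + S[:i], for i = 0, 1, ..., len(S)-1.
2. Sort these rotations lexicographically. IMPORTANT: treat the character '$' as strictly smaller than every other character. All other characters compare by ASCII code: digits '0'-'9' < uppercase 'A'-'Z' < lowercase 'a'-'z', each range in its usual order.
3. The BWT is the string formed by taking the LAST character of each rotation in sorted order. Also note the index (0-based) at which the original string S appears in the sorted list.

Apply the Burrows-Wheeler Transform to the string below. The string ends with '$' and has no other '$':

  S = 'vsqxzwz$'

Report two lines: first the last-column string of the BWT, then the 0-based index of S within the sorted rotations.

Answer: zsv$zqwx
3

Derivation:
All 8 rotations (rotation i = S[i:]+S[:i]):
  rot[0] = vsqxzwz$
  rot[1] = sqxzwz$v
  rot[2] = qxzwz$vs
  rot[3] = xzwz$vsq
  rot[4] = zwz$vsqx
  rot[5] = wz$vsqxz
  rot[6] = z$vsqxzw
  rot[7] = $vsqxzwz
Sorted (with $ < everything):
  sorted[0] = $vsqxzwz  (last char: 'z')
  sorted[1] = qxzwz$vs  (last char: 's')
  sorted[2] = sqxzwz$v  (last char: 'v')
  sorted[3] = vsqxzwz$  (last char: '$')
  sorted[4] = wz$vsqxz  (last char: 'z')
  sorted[5] = xzwz$vsq  (last char: 'q')
  sorted[6] = z$vsqxzw  (last char: 'w')
  sorted[7] = zwz$vsqx  (last char: 'x')
Last column: zsv$zqwx
Original string S is at sorted index 3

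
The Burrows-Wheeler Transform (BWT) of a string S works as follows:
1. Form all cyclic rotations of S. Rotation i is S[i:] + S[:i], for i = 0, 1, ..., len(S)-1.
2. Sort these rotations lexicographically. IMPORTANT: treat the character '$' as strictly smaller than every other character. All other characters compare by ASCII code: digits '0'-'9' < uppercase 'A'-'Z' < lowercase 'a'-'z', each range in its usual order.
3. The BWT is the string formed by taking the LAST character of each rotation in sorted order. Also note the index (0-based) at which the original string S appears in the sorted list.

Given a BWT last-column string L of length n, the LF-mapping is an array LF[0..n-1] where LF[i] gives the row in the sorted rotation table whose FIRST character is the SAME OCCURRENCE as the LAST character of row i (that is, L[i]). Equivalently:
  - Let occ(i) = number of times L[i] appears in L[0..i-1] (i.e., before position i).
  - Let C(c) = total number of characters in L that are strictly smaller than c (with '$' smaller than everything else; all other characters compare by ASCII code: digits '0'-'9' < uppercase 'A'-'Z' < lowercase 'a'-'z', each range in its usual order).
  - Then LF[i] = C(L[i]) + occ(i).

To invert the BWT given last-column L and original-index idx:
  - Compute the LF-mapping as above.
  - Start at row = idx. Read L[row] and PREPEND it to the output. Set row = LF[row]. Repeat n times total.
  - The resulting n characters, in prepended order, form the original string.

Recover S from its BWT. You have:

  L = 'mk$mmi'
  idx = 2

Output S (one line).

LF mapping: 3 2 0 4 5 1
Walk LF starting at row 2, prepending L[row]:
  step 1: row=2, L[2]='$', prepend. Next row=LF[2]=0
  step 2: row=0, L[0]='m', prepend. Next row=LF[0]=3
  step 3: row=3, L[3]='m', prepend. Next row=LF[3]=4
  step 4: row=4, L[4]='m', prepend. Next row=LF[4]=5
  step 5: row=5, L[5]='i', prepend. Next row=LF[5]=1
  step 6: row=1, L[1]='k', prepend. Next row=LF[1]=2
Reversed output: kimmm$

Answer: kimmm$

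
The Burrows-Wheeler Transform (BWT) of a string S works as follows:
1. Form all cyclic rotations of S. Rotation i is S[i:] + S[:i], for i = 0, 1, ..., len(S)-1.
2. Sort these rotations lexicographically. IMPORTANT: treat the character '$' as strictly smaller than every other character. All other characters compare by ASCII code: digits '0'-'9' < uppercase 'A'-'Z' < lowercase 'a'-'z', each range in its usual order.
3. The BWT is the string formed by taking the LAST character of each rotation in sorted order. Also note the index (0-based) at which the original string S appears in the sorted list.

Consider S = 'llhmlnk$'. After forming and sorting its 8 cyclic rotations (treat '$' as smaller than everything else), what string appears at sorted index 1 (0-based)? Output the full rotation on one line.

All 8 rotations (rotation i = S[i:]+S[:i]):
  rot[0] = llhmlnk$
  rot[1] = lhmlnk$l
  rot[2] = hmlnk$ll
  rot[3] = mlnk$llh
  rot[4] = lnk$llhm
  rot[5] = nk$llhml
  rot[6] = k$llhmln
  rot[7] = $llhmlnk
Sorted (with $ < everything):
  sorted[0] = $llhmlnk
  sorted[1] = hmlnk$ll
  sorted[2] = k$llhmln
  sorted[3] = lhmlnk$l
  sorted[4] = llhmlnk$
  sorted[5] = lnk$llhm
  sorted[6] = mlnk$llh
  sorted[7] = nk$llhml
sorted[1] = hmlnk$ll

Answer: hmlnk$ll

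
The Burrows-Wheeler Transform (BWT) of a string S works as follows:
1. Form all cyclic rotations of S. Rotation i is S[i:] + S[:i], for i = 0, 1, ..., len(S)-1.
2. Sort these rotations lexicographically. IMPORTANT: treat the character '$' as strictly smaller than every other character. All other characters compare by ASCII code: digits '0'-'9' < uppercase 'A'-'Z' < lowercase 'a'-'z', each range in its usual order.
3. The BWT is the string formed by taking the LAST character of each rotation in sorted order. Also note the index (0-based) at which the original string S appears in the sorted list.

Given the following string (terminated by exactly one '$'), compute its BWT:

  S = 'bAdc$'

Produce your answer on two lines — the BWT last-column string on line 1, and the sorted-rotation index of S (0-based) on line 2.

Answer: cb$dA
2

Derivation:
All 5 rotations (rotation i = S[i:]+S[:i]):
  rot[0] = bAdc$
  rot[1] = Adc$b
  rot[2] = dc$bA
  rot[3] = c$bAd
  rot[4] = $bAdc
Sorted (with $ < everything):
  sorted[0] = $bAdc  (last char: 'c')
  sorted[1] = Adc$b  (last char: 'b')
  sorted[2] = bAdc$  (last char: '$')
  sorted[3] = c$bAd  (last char: 'd')
  sorted[4] = dc$bA  (last char: 'A')
Last column: cb$dA
Original string S is at sorted index 2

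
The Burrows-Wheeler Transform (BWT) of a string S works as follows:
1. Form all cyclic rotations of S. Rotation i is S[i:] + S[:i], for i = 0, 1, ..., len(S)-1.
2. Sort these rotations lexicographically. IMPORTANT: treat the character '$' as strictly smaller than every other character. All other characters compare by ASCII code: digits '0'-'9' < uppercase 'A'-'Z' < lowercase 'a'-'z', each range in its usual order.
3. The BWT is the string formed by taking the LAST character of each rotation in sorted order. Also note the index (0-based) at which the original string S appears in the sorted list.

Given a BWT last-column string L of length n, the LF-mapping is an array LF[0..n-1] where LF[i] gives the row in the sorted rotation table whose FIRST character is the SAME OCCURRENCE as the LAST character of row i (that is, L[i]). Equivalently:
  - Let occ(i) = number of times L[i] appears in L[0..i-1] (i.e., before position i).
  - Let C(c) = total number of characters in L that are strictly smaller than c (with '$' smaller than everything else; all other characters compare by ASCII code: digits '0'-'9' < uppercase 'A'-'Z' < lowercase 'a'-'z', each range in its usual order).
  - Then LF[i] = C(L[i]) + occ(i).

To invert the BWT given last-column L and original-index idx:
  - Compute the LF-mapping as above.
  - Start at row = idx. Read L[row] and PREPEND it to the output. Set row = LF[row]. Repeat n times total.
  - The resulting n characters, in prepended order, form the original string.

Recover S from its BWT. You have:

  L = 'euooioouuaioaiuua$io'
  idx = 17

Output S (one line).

LF mapping: 4 15 9 10 5 11 12 16 17 1 6 13 2 7 18 19 3 0 8 14
Walk LF starting at row 17, prepending L[row]:
  step 1: row=17, L[17]='$', prepend. Next row=LF[17]=0
  step 2: row=0, L[0]='e', prepend. Next row=LF[0]=4
  step 3: row=4, L[4]='i', prepend. Next row=LF[4]=5
  step 4: row=5, L[5]='o', prepend. Next row=LF[5]=11
  step 5: row=11, L[11]='o', prepend. Next row=LF[11]=13
  step 6: row=13, L[13]='i', prepend. Next row=LF[13]=7
  step 7: row=7, L[7]='u', prepend. Next row=LF[7]=16
  step 8: row=16, L[16]='a', prepend. Next row=LF[16]=3
  step 9: row=3, L[3]='o', prepend. Next row=LF[3]=10
  step 10: row=10, L[10]='i', prepend. Next row=LF[10]=6
  step 11: row=6, L[6]='o', prepend. Next row=LF[6]=12
  step 12: row=12, L[12]='a', prepend. Next row=LF[12]=2
  step 13: row=2, L[2]='o', prepend. Next row=LF[2]=9
  step 14: row=9, L[9]='a', prepend. Next row=LF[9]=1
  step 15: row=1, L[1]='u', prepend. Next row=LF[1]=15
  step 16: row=15, L[15]='u', prepend. Next row=LF[15]=19
  step 17: row=19, L[19]='o', prepend. Next row=LF[19]=14
  step 18: row=14, L[14]='u', prepend. Next row=LF[14]=18
  step 19: row=18, L[18]='i', prepend. Next row=LF[18]=8
  step 20: row=8, L[8]='u', prepend. Next row=LF[8]=17
Reversed output: uiuouuaoaoioauiooie$

Answer: uiuouuaoaoioauiooie$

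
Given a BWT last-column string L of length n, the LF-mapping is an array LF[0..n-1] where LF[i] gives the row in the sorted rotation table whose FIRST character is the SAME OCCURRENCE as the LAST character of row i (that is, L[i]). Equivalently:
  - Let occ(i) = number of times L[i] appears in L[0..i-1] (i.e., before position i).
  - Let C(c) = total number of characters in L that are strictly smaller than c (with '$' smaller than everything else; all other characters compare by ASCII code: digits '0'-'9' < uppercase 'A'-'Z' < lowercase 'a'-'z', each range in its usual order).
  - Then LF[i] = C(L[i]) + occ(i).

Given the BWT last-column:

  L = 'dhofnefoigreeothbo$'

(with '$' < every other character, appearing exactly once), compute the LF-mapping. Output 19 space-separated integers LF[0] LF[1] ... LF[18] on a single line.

Char counts: '$':1, 'b':1, 'd':1, 'e':3, 'f':2, 'g':1, 'h':2, 'i':1, 'n':1, 'o':4, 'r':1, 't':1
C (first-col start): C('$')=0, C('b')=1, C('d')=2, C('e')=3, C('f')=6, C('g')=8, C('h')=9, C('i')=11, C('n')=12, C('o')=13, C('r')=17, C('t')=18
L[0]='d': occ=0, LF[0]=C('d')+0=2+0=2
L[1]='h': occ=0, LF[1]=C('h')+0=9+0=9
L[2]='o': occ=0, LF[2]=C('o')+0=13+0=13
L[3]='f': occ=0, LF[3]=C('f')+0=6+0=6
L[4]='n': occ=0, LF[4]=C('n')+0=12+0=12
L[5]='e': occ=0, LF[5]=C('e')+0=3+0=3
L[6]='f': occ=1, LF[6]=C('f')+1=6+1=7
L[7]='o': occ=1, LF[7]=C('o')+1=13+1=14
L[8]='i': occ=0, LF[8]=C('i')+0=11+0=11
L[9]='g': occ=0, LF[9]=C('g')+0=8+0=8
L[10]='r': occ=0, LF[10]=C('r')+0=17+0=17
L[11]='e': occ=1, LF[11]=C('e')+1=3+1=4
L[12]='e': occ=2, LF[12]=C('e')+2=3+2=5
L[13]='o': occ=2, LF[13]=C('o')+2=13+2=15
L[14]='t': occ=0, LF[14]=C('t')+0=18+0=18
L[15]='h': occ=1, LF[15]=C('h')+1=9+1=10
L[16]='b': occ=0, LF[16]=C('b')+0=1+0=1
L[17]='o': occ=3, LF[17]=C('o')+3=13+3=16
L[18]='$': occ=0, LF[18]=C('$')+0=0+0=0

Answer: 2 9 13 6 12 3 7 14 11 8 17 4 5 15 18 10 1 16 0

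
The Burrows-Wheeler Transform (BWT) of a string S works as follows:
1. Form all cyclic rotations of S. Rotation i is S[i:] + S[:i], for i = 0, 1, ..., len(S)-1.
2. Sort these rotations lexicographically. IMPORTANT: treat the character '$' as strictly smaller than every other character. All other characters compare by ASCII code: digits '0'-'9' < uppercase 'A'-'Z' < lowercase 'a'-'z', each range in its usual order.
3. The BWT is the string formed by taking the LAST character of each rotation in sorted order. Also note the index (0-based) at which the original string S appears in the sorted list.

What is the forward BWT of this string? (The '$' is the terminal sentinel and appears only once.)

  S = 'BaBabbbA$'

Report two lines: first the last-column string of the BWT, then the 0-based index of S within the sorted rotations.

Answer: Ab$aBBbba
2

Derivation:
All 9 rotations (rotation i = S[i:]+S[:i]):
  rot[0] = BaBabbbA$
  rot[1] = aBabbbA$B
  rot[2] = BabbbA$Ba
  rot[3] = abbbA$BaB
  rot[4] = bbbA$BaBa
  rot[5] = bbA$BaBab
  rot[6] = bA$BaBabb
  rot[7] = A$BaBabbb
  rot[8] = $BaBabbbA
Sorted (with $ < everything):
  sorted[0] = $BaBabbbA  (last char: 'A')
  sorted[1] = A$BaBabbb  (last char: 'b')
  sorted[2] = BaBabbbA$  (last char: '$')
  sorted[3] = BabbbA$Ba  (last char: 'a')
  sorted[4] = aBabbbA$B  (last char: 'B')
  sorted[5] = abbbA$BaB  (last char: 'B')
  sorted[6] = bA$BaBabb  (last char: 'b')
  sorted[7] = bbA$BaBab  (last char: 'b')
  sorted[8] = bbbA$BaBa  (last char: 'a')
Last column: Ab$aBBbba
Original string S is at sorted index 2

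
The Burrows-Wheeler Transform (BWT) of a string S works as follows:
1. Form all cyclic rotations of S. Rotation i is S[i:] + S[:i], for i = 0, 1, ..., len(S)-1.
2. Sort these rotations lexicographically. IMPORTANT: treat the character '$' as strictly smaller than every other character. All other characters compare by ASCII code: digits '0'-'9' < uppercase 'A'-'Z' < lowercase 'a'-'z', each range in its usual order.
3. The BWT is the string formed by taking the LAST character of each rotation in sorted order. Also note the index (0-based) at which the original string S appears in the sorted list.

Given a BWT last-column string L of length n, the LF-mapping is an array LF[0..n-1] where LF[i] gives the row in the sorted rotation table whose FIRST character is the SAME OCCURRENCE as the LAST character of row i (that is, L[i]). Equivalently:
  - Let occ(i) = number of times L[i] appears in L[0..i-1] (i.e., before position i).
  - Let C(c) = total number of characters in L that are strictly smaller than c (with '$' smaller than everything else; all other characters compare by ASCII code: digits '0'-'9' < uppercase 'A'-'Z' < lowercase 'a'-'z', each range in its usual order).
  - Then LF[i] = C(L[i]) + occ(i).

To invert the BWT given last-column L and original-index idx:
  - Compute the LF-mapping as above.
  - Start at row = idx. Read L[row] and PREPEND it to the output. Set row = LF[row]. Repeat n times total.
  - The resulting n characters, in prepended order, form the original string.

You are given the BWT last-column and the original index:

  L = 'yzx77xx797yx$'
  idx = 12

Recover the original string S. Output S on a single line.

Answer: z77x9xx77xyy$

Derivation:
LF mapping: 10 12 6 1 2 7 8 3 5 4 11 9 0
Walk LF starting at row 12, prepending L[row]:
  step 1: row=12, L[12]='$', prepend. Next row=LF[12]=0
  step 2: row=0, L[0]='y', prepend. Next row=LF[0]=10
  step 3: row=10, L[10]='y', prepend. Next row=LF[10]=11
  step 4: row=11, L[11]='x', prepend. Next row=LF[11]=9
  step 5: row=9, L[9]='7', prepend. Next row=LF[9]=4
  step 6: row=4, L[4]='7', prepend. Next row=LF[4]=2
  step 7: row=2, L[2]='x', prepend. Next row=LF[2]=6
  step 8: row=6, L[6]='x', prepend. Next row=LF[6]=8
  step 9: row=8, L[8]='9', prepend. Next row=LF[8]=5
  step 10: row=5, L[5]='x', prepend. Next row=LF[5]=7
  step 11: row=7, L[7]='7', prepend. Next row=LF[7]=3
  step 12: row=3, L[3]='7', prepend. Next row=LF[3]=1
  step 13: row=1, L[1]='z', prepend. Next row=LF[1]=12
Reversed output: z77x9xx77xyy$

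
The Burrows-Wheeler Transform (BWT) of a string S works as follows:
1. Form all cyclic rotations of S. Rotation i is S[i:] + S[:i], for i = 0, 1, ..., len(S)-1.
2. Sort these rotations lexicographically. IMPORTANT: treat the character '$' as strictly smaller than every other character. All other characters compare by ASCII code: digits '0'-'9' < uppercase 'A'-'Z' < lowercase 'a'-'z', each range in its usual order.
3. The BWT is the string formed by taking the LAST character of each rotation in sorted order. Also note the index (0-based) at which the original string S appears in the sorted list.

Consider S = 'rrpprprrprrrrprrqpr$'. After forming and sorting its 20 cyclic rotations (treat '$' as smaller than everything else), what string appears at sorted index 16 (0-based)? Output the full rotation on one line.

Answer: rrprrrrprrqpr$rrpprp

Derivation:
All 20 rotations (rotation i = S[i:]+S[:i]):
  rot[0] = rrpprprrprrrrprrqpr$
  rot[1] = rpprprrprrrrprrqpr$r
  rot[2] = pprprrprrrrprrqpr$rr
  rot[3] = prprrprrrrprrqpr$rrp
  rot[4] = rprrprrrrprrqpr$rrpp
  rot[5] = prrprrrrprrqpr$rrppr
  rot[6] = rrprrrrprrqpr$rrpprp
  rot[7] = rprrrrprrqpr$rrpprpr
  rot[8] = prrrrprrqpr$rrpprprr
  rot[9] = rrrrprrqpr$rrpprprrp
  rot[10] = rrrprrqpr$rrpprprrpr
  rot[11] = rrprrqpr$rrpprprrprr
  rot[12] = rprrqpr$rrpprprrprrr
  rot[13] = prrqpr$rrpprprrprrrr
  rot[14] = rrqpr$rrpprprrprrrrp
  rot[15] = rqpr$rrpprprrprrrrpr
  rot[16] = qpr$rrpprprrprrrrprr
  rot[17] = pr$rrpprprrprrrrprrq
  rot[18] = r$rrpprprrprrrrprrqp
  rot[19] = $rrpprprrprrrrprrqpr
Sorted (with $ < everything):
  sorted[0] = $rrpprprrprrrrprrqpr
  sorted[1] = pprprrprrrrprrqpr$rr
  sorted[2] = pr$rrpprprrprrrrprrq
  sorted[3] = prprrprrrrprrqpr$rrp
  sorted[4] = prrprrrrprrqpr$rrppr
  sorted[5] = prrqpr$rrpprprrprrrr
  sorted[6] = prrrrprrqpr$rrpprprr
  sorted[7] = qpr$rrpprprrprrrrprr
  sorted[8] = r$rrpprprrprrrrprrqp
  sorted[9] = rpprprrprrrrprrqpr$r
  sorted[10] = rprrprrrrprrqpr$rrpp
  sorted[11] = rprrqpr$rrpprprrprrr
  sorted[12] = rprrrrprrqpr$rrpprpr
  sorted[13] = rqpr$rrpprprrprrrrpr
  sorted[14] = rrpprprrprrrrprrqpr$
  sorted[15] = rrprrqpr$rrpprprrprr
  sorted[16] = rrprrrrprrqpr$rrpprp
  sorted[17] = rrqpr$rrpprprrprrrrp
  sorted[18] = rrrprrqpr$rrpprprrpr
  sorted[19] = rrrrprrqpr$rrpprprrp
sorted[16] = rrprrrrprrqpr$rrpprp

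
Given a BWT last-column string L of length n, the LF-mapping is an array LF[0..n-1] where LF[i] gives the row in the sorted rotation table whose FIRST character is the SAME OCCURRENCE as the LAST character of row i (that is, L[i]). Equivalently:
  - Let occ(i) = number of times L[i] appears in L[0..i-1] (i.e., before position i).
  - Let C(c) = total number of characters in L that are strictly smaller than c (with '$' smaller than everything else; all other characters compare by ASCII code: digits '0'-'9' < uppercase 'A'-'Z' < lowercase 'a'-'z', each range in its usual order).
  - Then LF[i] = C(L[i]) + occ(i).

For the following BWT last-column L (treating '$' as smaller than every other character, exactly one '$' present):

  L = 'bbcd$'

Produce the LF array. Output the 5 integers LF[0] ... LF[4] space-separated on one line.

Char counts: '$':1, 'b':2, 'c':1, 'd':1
C (first-col start): C('$')=0, C('b')=1, C('c')=3, C('d')=4
L[0]='b': occ=0, LF[0]=C('b')+0=1+0=1
L[1]='b': occ=1, LF[1]=C('b')+1=1+1=2
L[2]='c': occ=0, LF[2]=C('c')+0=3+0=3
L[3]='d': occ=0, LF[3]=C('d')+0=4+0=4
L[4]='$': occ=0, LF[4]=C('$')+0=0+0=0

Answer: 1 2 3 4 0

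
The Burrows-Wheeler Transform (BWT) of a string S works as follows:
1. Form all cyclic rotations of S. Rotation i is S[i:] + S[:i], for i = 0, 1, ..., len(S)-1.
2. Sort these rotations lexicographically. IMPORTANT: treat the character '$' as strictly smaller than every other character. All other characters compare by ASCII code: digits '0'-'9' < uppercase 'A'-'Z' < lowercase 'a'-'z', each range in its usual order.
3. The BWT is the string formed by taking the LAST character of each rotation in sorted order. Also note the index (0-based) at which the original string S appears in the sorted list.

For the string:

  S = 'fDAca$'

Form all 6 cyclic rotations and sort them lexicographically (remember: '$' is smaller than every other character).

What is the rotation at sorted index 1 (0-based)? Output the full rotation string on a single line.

Answer: Aca$fD

Derivation:
All 6 rotations (rotation i = S[i:]+S[:i]):
  rot[0] = fDAca$
  rot[1] = DAca$f
  rot[2] = Aca$fD
  rot[3] = ca$fDA
  rot[4] = a$fDAc
  rot[5] = $fDAca
Sorted (with $ < everything):
  sorted[0] = $fDAca
  sorted[1] = Aca$fD
  sorted[2] = DAca$f
  sorted[3] = a$fDAc
  sorted[4] = ca$fDA
  sorted[5] = fDAca$
sorted[1] = Aca$fD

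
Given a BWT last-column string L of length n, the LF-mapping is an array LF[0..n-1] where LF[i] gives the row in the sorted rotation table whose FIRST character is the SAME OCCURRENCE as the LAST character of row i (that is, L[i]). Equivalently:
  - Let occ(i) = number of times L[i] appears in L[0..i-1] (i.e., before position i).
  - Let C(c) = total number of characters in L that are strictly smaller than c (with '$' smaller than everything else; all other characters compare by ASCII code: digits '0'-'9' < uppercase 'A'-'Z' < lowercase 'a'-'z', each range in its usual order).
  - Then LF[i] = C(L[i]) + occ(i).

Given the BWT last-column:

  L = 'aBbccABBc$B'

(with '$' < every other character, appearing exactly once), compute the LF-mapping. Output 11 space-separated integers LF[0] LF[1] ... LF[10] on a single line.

Answer: 6 2 7 8 9 1 3 4 10 0 5

Derivation:
Char counts: '$':1, 'A':1, 'B':4, 'a':1, 'b':1, 'c':3
C (first-col start): C('$')=0, C('A')=1, C('B')=2, C('a')=6, C('b')=7, C('c')=8
L[0]='a': occ=0, LF[0]=C('a')+0=6+0=6
L[1]='B': occ=0, LF[1]=C('B')+0=2+0=2
L[2]='b': occ=0, LF[2]=C('b')+0=7+0=7
L[3]='c': occ=0, LF[3]=C('c')+0=8+0=8
L[4]='c': occ=1, LF[4]=C('c')+1=8+1=9
L[5]='A': occ=0, LF[5]=C('A')+0=1+0=1
L[6]='B': occ=1, LF[6]=C('B')+1=2+1=3
L[7]='B': occ=2, LF[7]=C('B')+2=2+2=4
L[8]='c': occ=2, LF[8]=C('c')+2=8+2=10
L[9]='$': occ=0, LF[9]=C('$')+0=0+0=0
L[10]='B': occ=3, LF[10]=C('B')+3=2+3=5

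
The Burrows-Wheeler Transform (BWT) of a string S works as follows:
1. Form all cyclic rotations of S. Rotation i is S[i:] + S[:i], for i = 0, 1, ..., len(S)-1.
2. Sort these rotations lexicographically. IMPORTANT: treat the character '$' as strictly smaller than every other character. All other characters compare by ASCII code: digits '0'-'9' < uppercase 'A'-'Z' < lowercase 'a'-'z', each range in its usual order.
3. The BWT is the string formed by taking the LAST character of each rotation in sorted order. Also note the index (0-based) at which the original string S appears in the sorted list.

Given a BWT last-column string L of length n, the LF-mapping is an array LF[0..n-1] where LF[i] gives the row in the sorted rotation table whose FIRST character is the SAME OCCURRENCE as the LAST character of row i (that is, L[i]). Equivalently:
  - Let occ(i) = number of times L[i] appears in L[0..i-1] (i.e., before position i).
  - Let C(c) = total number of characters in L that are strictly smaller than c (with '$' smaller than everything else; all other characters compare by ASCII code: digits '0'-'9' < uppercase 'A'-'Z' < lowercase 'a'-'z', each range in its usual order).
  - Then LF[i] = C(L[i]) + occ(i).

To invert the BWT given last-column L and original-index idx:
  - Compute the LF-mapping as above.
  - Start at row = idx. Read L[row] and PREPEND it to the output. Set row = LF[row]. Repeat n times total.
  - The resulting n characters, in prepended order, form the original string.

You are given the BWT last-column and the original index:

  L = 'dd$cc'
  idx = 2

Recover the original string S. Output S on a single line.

LF mapping: 3 4 0 1 2
Walk LF starting at row 2, prepending L[row]:
  step 1: row=2, L[2]='$', prepend. Next row=LF[2]=0
  step 2: row=0, L[0]='d', prepend. Next row=LF[0]=3
  step 3: row=3, L[3]='c', prepend. Next row=LF[3]=1
  step 4: row=1, L[1]='d', prepend. Next row=LF[1]=4
  step 5: row=4, L[4]='c', prepend. Next row=LF[4]=2
Reversed output: cdcd$

Answer: cdcd$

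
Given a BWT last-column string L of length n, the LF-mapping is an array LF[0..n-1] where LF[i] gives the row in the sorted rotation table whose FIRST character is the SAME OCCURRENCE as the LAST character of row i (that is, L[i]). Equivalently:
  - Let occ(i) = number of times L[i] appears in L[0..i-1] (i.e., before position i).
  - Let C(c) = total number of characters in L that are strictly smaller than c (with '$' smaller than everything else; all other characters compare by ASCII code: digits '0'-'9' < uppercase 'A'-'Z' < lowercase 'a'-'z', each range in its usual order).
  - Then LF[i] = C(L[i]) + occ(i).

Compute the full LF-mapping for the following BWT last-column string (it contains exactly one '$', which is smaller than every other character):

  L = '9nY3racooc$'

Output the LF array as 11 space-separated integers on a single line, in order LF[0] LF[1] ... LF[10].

Answer: 2 7 3 1 10 4 5 8 9 6 0

Derivation:
Char counts: '$':1, '3':1, '9':1, 'Y':1, 'a':1, 'c':2, 'n':1, 'o':2, 'r':1
C (first-col start): C('$')=0, C('3')=1, C('9')=2, C('Y')=3, C('a')=4, C('c')=5, C('n')=7, C('o')=8, C('r')=10
L[0]='9': occ=0, LF[0]=C('9')+0=2+0=2
L[1]='n': occ=0, LF[1]=C('n')+0=7+0=7
L[2]='Y': occ=0, LF[2]=C('Y')+0=3+0=3
L[3]='3': occ=0, LF[3]=C('3')+0=1+0=1
L[4]='r': occ=0, LF[4]=C('r')+0=10+0=10
L[5]='a': occ=0, LF[5]=C('a')+0=4+0=4
L[6]='c': occ=0, LF[6]=C('c')+0=5+0=5
L[7]='o': occ=0, LF[7]=C('o')+0=8+0=8
L[8]='o': occ=1, LF[8]=C('o')+1=8+1=9
L[9]='c': occ=1, LF[9]=C('c')+1=5+1=6
L[10]='$': occ=0, LF[10]=C('$')+0=0+0=0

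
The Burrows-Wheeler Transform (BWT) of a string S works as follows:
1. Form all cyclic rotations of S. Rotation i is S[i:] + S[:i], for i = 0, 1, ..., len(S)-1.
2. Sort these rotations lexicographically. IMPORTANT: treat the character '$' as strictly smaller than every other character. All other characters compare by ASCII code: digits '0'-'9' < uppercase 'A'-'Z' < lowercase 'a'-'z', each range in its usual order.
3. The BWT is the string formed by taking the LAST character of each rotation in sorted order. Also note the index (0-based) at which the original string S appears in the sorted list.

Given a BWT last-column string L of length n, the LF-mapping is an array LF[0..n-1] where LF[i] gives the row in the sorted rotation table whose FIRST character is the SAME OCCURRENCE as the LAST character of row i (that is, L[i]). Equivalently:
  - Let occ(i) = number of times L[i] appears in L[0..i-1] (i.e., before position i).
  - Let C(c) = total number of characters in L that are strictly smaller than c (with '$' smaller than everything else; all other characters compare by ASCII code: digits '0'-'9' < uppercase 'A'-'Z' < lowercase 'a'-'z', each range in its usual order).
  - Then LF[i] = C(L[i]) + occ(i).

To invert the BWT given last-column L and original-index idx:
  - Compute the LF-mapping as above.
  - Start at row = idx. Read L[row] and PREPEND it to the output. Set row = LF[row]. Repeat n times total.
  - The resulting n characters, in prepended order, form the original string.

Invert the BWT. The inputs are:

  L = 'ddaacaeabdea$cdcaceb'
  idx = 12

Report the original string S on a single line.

LF mapping: 13 14 1 2 9 3 17 4 7 15 18 5 0 10 16 11 6 12 19 8
Walk LF starting at row 12, prepending L[row]:
  step 1: row=12, L[12]='$', prepend. Next row=LF[12]=0
  step 2: row=0, L[0]='d', prepend. Next row=LF[0]=13
  step 3: row=13, L[13]='c', prepend. Next row=LF[13]=10
  step 4: row=10, L[10]='e', prepend. Next row=LF[10]=18
  step 5: row=18, L[18]='e', prepend. Next row=LF[18]=19
  step 6: row=19, L[19]='b', prepend. Next row=LF[19]=8
  step 7: row=8, L[8]='b', prepend. Next row=LF[8]=7
  step 8: row=7, L[7]='a', prepend. Next row=LF[7]=4
  step 9: row=4, L[4]='c', prepend. Next row=LF[4]=9
  step 10: row=9, L[9]='d', prepend. Next row=LF[9]=15
  step 11: row=15, L[15]='c', prepend. Next row=LF[15]=11
  step 12: row=11, L[11]='a', prepend. Next row=LF[11]=5
  step 13: row=5, L[5]='a', prepend. Next row=LF[5]=3
  step 14: row=3, L[3]='a', prepend. Next row=LF[3]=2
  step 15: row=2, L[2]='a', prepend. Next row=LF[2]=1
  step 16: row=1, L[1]='d', prepend. Next row=LF[1]=14
  step 17: row=14, L[14]='d', prepend. Next row=LF[14]=16
  step 18: row=16, L[16]='a', prepend. Next row=LF[16]=6
  step 19: row=6, L[6]='e', prepend. Next row=LF[6]=17
  step 20: row=17, L[17]='c', prepend. Next row=LF[17]=12
Reversed output: ceaddaaaacdcabbeecd$

Answer: ceaddaaaacdcabbeecd$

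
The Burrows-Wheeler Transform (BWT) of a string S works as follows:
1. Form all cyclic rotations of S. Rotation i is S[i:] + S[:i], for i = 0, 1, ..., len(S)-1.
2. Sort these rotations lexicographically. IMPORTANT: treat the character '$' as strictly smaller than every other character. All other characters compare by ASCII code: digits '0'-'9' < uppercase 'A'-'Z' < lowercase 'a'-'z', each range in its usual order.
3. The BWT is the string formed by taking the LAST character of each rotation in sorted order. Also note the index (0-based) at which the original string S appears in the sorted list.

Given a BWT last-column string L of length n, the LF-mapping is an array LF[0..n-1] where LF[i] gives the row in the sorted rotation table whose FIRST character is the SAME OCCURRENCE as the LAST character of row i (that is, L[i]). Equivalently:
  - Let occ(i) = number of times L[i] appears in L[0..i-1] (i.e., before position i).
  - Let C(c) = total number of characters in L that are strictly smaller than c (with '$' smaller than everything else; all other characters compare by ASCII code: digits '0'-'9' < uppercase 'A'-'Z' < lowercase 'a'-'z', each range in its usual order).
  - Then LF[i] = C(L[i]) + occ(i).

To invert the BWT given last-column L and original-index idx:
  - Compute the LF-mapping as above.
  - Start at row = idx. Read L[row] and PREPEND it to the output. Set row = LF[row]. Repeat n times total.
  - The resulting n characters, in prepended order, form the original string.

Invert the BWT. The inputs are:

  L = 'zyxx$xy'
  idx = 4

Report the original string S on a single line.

LF mapping: 6 4 1 2 0 3 5
Walk LF starting at row 4, prepending L[row]:
  step 1: row=4, L[4]='$', prepend. Next row=LF[4]=0
  step 2: row=0, L[0]='z', prepend. Next row=LF[0]=6
  step 3: row=6, L[6]='y', prepend. Next row=LF[6]=5
  step 4: row=5, L[5]='x', prepend. Next row=LF[5]=3
  step 5: row=3, L[3]='x', prepend. Next row=LF[3]=2
  step 6: row=2, L[2]='x', prepend. Next row=LF[2]=1
  step 7: row=1, L[1]='y', prepend. Next row=LF[1]=4
Reversed output: yxxxyz$

Answer: yxxxyz$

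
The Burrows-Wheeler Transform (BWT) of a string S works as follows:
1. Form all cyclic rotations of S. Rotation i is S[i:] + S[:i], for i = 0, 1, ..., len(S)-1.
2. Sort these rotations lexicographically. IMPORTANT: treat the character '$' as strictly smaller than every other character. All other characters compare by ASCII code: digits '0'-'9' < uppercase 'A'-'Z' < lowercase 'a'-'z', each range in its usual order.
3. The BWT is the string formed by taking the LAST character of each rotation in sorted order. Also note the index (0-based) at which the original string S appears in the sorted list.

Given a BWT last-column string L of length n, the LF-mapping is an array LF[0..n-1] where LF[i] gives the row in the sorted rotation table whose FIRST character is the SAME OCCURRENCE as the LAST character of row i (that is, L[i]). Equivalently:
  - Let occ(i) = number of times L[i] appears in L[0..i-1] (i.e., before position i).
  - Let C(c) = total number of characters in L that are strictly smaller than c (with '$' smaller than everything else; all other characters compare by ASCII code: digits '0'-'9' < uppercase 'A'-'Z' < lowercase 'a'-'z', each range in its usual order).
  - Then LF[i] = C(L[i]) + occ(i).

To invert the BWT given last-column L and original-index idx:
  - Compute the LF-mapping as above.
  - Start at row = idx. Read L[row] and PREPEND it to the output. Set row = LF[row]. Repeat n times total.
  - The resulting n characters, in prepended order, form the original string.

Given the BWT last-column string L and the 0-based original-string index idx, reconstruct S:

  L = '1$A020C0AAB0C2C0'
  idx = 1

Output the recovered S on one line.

Answer: 0020AA00CCBA2C1$

Derivation:
LF mapping: 6 0 9 1 7 2 13 3 10 11 12 4 14 8 15 5
Walk LF starting at row 1, prepending L[row]:
  step 1: row=1, L[1]='$', prepend. Next row=LF[1]=0
  step 2: row=0, L[0]='1', prepend. Next row=LF[0]=6
  step 3: row=6, L[6]='C', prepend. Next row=LF[6]=13
  step 4: row=13, L[13]='2', prepend. Next row=LF[13]=8
  step 5: row=8, L[8]='A', prepend. Next row=LF[8]=10
  step 6: row=10, L[10]='B', prepend. Next row=LF[10]=12
  step 7: row=12, L[12]='C', prepend. Next row=LF[12]=14
  step 8: row=14, L[14]='C', prepend. Next row=LF[14]=15
  step 9: row=15, L[15]='0', prepend. Next row=LF[15]=5
  step 10: row=5, L[5]='0', prepend. Next row=LF[5]=2
  step 11: row=2, L[2]='A', prepend. Next row=LF[2]=9
  step 12: row=9, L[9]='A', prepend. Next row=LF[9]=11
  step 13: row=11, L[11]='0', prepend. Next row=LF[11]=4
  step 14: row=4, L[4]='2', prepend. Next row=LF[4]=7
  step 15: row=7, L[7]='0', prepend. Next row=LF[7]=3
  step 16: row=3, L[3]='0', prepend. Next row=LF[3]=1
Reversed output: 0020AA00CCBA2C1$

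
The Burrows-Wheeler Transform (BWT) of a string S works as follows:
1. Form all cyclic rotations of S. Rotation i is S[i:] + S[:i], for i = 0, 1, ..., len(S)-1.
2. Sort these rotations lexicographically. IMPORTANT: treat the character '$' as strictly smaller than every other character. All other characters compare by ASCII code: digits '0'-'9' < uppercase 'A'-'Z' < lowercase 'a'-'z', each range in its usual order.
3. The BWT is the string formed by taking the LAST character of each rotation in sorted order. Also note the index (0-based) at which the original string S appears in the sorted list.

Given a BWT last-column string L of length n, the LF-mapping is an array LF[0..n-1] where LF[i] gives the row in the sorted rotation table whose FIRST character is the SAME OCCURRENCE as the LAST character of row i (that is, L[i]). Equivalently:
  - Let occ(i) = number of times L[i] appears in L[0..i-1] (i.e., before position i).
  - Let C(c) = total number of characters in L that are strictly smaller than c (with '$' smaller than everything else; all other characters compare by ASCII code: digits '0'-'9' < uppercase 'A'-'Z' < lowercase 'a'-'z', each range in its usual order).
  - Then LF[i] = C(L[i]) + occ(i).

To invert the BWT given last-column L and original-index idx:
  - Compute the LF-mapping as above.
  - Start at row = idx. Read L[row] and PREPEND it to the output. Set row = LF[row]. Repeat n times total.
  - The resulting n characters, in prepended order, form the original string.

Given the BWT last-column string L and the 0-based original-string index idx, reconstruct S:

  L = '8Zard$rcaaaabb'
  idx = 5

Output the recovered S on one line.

LF mapping: 1 2 3 12 11 0 13 10 4 5 6 7 8 9
Walk LF starting at row 5, prepending L[row]:
  step 1: row=5, L[5]='$', prepend. Next row=LF[5]=0
  step 2: row=0, L[0]='8', prepend. Next row=LF[0]=1
  step 3: row=1, L[1]='Z', prepend. Next row=LF[1]=2
  step 4: row=2, L[2]='a', prepend. Next row=LF[2]=3
  step 5: row=3, L[3]='r', prepend. Next row=LF[3]=12
  step 6: row=12, L[12]='b', prepend. Next row=LF[12]=8
  step 7: row=8, L[8]='a', prepend. Next row=LF[8]=4
  step 8: row=4, L[4]='d', prepend. Next row=LF[4]=11
  step 9: row=11, L[11]='a', prepend. Next row=LF[11]=7
  step 10: row=7, L[7]='c', prepend. Next row=LF[7]=10
  step 11: row=10, L[10]='a', prepend. Next row=LF[10]=6
  step 12: row=6, L[6]='r', prepend. Next row=LF[6]=13
  step 13: row=13, L[13]='b', prepend. Next row=LF[13]=9
  step 14: row=9, L[9]='a', prepend. Next row=LF[9]=5
Reversed output: abracadabraZ8$

Answer: abracadabraZ8$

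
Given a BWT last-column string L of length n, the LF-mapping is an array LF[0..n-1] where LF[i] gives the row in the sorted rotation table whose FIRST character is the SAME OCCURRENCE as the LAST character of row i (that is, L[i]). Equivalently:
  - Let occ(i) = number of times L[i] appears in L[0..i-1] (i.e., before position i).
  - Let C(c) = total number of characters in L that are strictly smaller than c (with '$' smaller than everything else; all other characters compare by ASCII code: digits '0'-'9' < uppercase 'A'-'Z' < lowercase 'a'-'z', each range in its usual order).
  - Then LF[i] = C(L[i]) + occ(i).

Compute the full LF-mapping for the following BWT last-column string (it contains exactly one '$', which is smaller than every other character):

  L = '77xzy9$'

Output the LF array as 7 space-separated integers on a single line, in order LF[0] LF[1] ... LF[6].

Answer: 1 2 4 6 5 3 0

Derivation:
Char counts: '$':1, '7':2, '9':1, 'x':1, 'y':1, 'z':1
C (first-col start): C('$')=0, C('7')=1, C('9')=3, C('x')=4, C('y')=5, C('z')=6
L[0]='7': occ=0, LF[0]=C('7')+0=1+0=1
L[1]='7': occ=1, LF[1]=C('7')+1=1+1=2
L[2]='x': occ=0, LF[2]=C('x')+0=4+0=4
L[3]='z': occ=0, LF[3]=C('z')+0=6+0=6
L[4]='y': occ=0, LF[4]=C('y')+0=5+0=5
L[5]='9': occ=0, LF[5]=C('9')+0=3+0=3
L[6]='$': occ=0, LF[6]=C('$')+0=0+0=0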